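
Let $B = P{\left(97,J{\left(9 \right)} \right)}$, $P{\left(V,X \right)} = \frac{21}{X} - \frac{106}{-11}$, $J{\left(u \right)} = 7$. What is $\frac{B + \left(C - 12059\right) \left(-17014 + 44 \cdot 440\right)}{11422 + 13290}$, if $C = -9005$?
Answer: $- \frac{543577445}{271832} \approx -1999.7$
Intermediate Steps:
$P{\left(V,X \right)} = \frac{106}{11} + \frac{21}{X}$ ($P{\left(V,X \right)} = \frac{21}{X} - - \frac{106}{11} = \frac{21}{X} + \frac{106}{11} = \frac{106}{11} + \frac{21}{X}$)
$B = \frac{139}{11}$ ($B = \frac{106}{11} + \frac{21}{7} = \frac{106}{11} + 21 \cdot \frac{1}{7} = \frac{106}{11} + 3 = \frac{139}{11} \approx 12.636$)
$\frac{B + \left(C - 12059\right) \left(-17014 + 44 \cdot 440\right)}{11422 + 13290} = \frac{\frac{139}{11} + \left(-9005 - 12059\right) \left(-17014 + 44 \cdot 440\right)}{11422 + 13290} = \frac{\frac{139}{11} - 21064 \left(-17014 + 19360\right)}{24712} = \left(\frac{139}{11} - 49416144\right) \frac{1}{24712} = \left(- \frac{543577445}{11}\right) \frac{1}{24712} = - \frac{543577445}{271832}$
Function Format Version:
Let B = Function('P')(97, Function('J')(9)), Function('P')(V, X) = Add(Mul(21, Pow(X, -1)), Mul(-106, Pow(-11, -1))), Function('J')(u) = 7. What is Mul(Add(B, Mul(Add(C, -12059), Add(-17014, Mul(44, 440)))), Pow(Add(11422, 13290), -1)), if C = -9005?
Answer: Rational(-543577445, 271832) ≈ -1999.7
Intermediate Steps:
Function('P')(V, X) = Add(Rational(106, 11), Mul(21, Pow(X, -1))) (Function('P')(V, X) = Add(Mul(21, Pow(X, -1)), Mul(-106, Rational(-1, 11))) = Add(Mul(21, Pow(X, -1)), Rational(106, 11)) = Add(Rational(106, 11), Mul(21, Pow(X, -1))))
B = Rational(139, 11) (B = Add(Rational(106, 11), Mul(21, Pow(7, -1))) = Add(Rational(106, 11), Mul(21, Rational(1, 7))) = Add(Rational(106, 11), 3) = Rational(139, 11) ≈ 12.636)
Mul(Add(B, Mul(Add(C, -12059), Add(-17014, Mul(44, 440)))), Pow(Add(11422, 13290), -1)) = Mul(Add(Rational(139, 11), Mul(Add(-9005, -12059), Add(-17014, Mul(44, 440)))), Pow(Add(11422, 13290), -1)) = Mul(Add(Rational(139, 11), Mul(-21064, Add(-17014, 19360))), Pow(24712, -1)) = Mul(Add(Rational(139, 11), Mul(-21064, 2346)), Rational(1, 24712)) = Mul(Add(Rational(139, 11), -49416144), Rational(1, 24712)) = Mul(Rational(-543577445, 11), Rational(1, 24712)) = Rational(-543577445, 271832)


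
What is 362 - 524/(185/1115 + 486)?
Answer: 39129378/108415 ≈ 360.92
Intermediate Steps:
362 - 524/(185/1115 + 486) = 362 - 524/(185*(1/1115) + 486) = 362 - 524/(37/223 + 486) = 362 - 524/108415/223 = 362 - 524*223/108415 = 362 - 116852/108415 = 39129378/108415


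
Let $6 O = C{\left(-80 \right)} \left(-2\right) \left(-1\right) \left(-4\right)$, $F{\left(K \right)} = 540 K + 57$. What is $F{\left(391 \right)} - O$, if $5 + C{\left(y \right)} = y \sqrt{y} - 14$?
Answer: $\frac{633515}{3} - \frac{1280 i \sqrt{5}}{3} \approx 2.1117 \cdot 10^{5} - 954.06 i$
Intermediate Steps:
$F{\left(K \right)} = 57 + 540 K$
$C{\left(y \right)} = -19 + y^{\frac{3}{2}}$ ($C{\left(y \right)} = -5 + \left(y \sqrt{y} - 14\right) = -5 + \left(y^{\frac{3}{2}} - 14\right) = -5 + \left(-14 + y^{\frac{3}{2}}\right) = -19 + y^{\frac{3}{2}}$)
$O = \frac{76}{3} + \frac{1280 i \sqrt{5}}{3}$ ($O = \frac{\left(-19 + \left(-80\right)^{\frac{3}{2}}\right) \left(-2\right) \left(-1\right) \left(-4\right)}{6} = \frac{\left(-19 - 320 i \sqrt{5}\right) 2 \left(-4\right)}{6} = \frac{\left(-19 - 320 i \sqrt{5}\right) \left(-8\right)}{6} = \frac{152 + 2560 i \sqrt{5}}{6} = \frac{76}{3} + \frac{1280 i \sqrt{5}}{3} \approx 25.333 + 954.06 i$)
$F{\left(391 \right)} - O = \left(57 + 540 \cdot 391\right) - \left(\frac{76}{3} + \frac{1280 i \sqrt{5}}{3}\right) = \left(57 + 211140\right) - \left(\frac{76}{3} + \frac{1280 i \sqrt{5}}{3}\right) = 211197 - \left(\frac{76}{3} + \frac{1280 i \sqrt{5}}{3}\right) = \frac{633515}{3} - \frac{1280 i \sqrt{5}}{3}$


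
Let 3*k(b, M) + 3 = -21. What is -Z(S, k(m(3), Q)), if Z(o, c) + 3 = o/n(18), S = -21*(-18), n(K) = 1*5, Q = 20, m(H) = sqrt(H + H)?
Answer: -363/5 ≈ -72.600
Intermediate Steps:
m(H) = sqrt(2)*sqrt(H) (m(H) = sqrt(2*H) = sqrt(2)*sqrt(H))
n(K) = 5
k(b, M) = -8 (k(b, M) = -1 + (1/3)*(-21) = -1 - 7 = -8)
S = 378
Z(o, c) = -3 + o/5
-Z(S, k(m(3), Q)) = -(-3 + (1/5)*378) = -(-3 + 378/5) = -1*363/5 = -363/5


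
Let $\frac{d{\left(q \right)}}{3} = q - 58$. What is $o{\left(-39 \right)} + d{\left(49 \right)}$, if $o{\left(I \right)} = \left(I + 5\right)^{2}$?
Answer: $1129$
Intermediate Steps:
$o{\left(I \right)} = \left(5 + I\right)^{2}$
$d{\left(q \right)} = -174 + 3 q$ ($d{\left(q \right)} = 3 \left(q - 58\right) = 3 \left(-58 + q\right) = -174 + 3 q$)
$o{\left(-39 \right)} + d{\left(49 \right)} = \left(5 - 39\right)^{2} + \left(-174 + 3 \cdot 49\right) = \left(-34\right)^{2} + \left(-174 + 147\right) = 1156 - 27 = 1129$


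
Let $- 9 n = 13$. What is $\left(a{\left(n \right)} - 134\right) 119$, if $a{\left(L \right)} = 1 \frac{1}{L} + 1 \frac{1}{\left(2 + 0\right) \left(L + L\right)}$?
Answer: $- \frac{834547}{52} \approx -16049.0$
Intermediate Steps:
$n = - \frac{13}{9}$ ($n = \left(- \frac{1}{9}\right) 13 = - \frac{13}{9} \approx -1.4444$)
$a{\left(L \right)} = \frac{5}{4 L}$ ($a{\left(L \right)} = \frac{1}{L} + 1 \frac{1}{2 \cdot 2 L} = \frac{1}{L} + 1 \frac{1}{4 L} = \frac{1}{L} + \frac{1}{4 L} = \frac{5}{4 L}$)
$\left(a{\left(n \right)} - 134\right) 119 = \left(\frac{5}{4 \left(- \frac{13}{9}\right)} - 134\right) 119 = \left(\frac{5}{4} \left(- \frac{9}{13}\right) - 134\right) 119 = \left(- \frac{45}{52} - 134\right) 119 = \left(- \frac{7013}{52}\right) 119 = - \frac{834547}{52}$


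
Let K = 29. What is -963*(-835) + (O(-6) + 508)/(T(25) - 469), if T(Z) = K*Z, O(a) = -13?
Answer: 205851375/256 ≈ 8.0411e+5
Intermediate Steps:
T(Z) = 29*Z
-963*(-835) + (O(-6) + 508)/(T(25) - 469) = -963*(-835) + (-13 + 508)/(29*25 - 469) = 804105 + 495/(725 - 469) = 804105 + 495/256 = 205851375/256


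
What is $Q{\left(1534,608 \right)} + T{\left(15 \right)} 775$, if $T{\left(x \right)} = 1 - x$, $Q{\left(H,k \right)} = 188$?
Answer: $-10662$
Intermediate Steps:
$Q{\left(1534,608 \right)} + T{\left(15 \right)} 775 = 188 + \left(1 - 15\right) 775 = 188 - 10850 = -10662$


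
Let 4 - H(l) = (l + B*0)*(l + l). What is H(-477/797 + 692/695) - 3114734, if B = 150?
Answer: -955667246720444412/306821827225 ≈ -3.1147e+6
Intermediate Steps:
H(l) = 4 - 2*l**2 (H(l) = 4 - (l + 150*0)*(l + l) = 4 - (l + 0)*2*l = 4 - l*2*l = 4 - 2*l**2)
H(-477/797 + 692/695) - 3114734 = (4 - 2*(-477/797 + 692/695)**2) - 3114734 = (4 - 2*(220009/553915)**2) - 3114734 = (4 - 2*48403960081/306821827225) - 3114734 = (4 - 96807920162/306821827225) - 3114734 = 1130479388738/306821827225 - 3114734 = -955667246720444412/306821827225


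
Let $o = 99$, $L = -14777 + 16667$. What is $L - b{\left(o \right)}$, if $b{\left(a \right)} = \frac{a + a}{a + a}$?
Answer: $1889$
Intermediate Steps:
$L = 1890$
$b{\left(a \right)} = 1$ ($b{\left(a \right)} = \frac{2 a}{2 a} = 2 a \frac{1}{2 a} = 1$)
$L - b{\left(o \right)} = 1890 - 1 = 1889$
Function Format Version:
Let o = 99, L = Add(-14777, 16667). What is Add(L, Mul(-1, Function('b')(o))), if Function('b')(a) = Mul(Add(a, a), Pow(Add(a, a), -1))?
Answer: 1889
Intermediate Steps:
L = 1890
Function('b')(a) = 1 (Function('b')(a) = Mul(Mul(2, a), Pow(Mul(2, a), -1)) = Mul(Mul(2, a), Mul(Rational(1, 2), Pow(a, -1))) = 1)
Add(L, Mul(-1, Function('b')(o))) = Add(1890, Mul(-1, 1)) = Add(1890, -1) = 1889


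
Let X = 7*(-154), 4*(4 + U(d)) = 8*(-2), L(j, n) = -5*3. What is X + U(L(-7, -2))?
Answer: -1086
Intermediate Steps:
L(j, n) = -15
U(d) = -8 (U(d) = -4 + (8*(-2))/4 = -4 + (¼)*(-16) = -4 - 4 = -8)
X = -1078
X + U(L(-7, -2)) = -1078 - 8 = -1086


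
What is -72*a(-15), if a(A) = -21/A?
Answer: -504/5 ≈ -100.80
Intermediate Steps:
-72*a(-15) = -(-1512)/(-15) = -(-1512)*(-1)/15 = -72*7/5 = -504/5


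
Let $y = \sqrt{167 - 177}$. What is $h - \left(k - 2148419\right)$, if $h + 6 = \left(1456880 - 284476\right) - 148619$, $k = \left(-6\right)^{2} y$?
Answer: $3172198 - 36 i \sqrt{10} \approx 3.1722 \cdot 10^{6} - 113.84 i$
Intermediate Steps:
$y = i \sqrt{10}$ ($y = \sqrt{-10} = i \sqrt{10} \approx 3.1623 i$)
$k = 36 i \sqrt{10}$ ($k = \left(-6\right)^{2} i \sqrt{10} = 36 i \sqrt{10} \approx 113.84 i$)
$h = 1023779$ ($h = -6 + \left(\left(1456880 - 284476\right) - 148619\right) = -6 + \left(1172404 - 148619\right) = -6 + 1023785 = 1023779$)
$h - \left(k - 2148419\right) = 1023779 - \left(36 i \sqrt{10} - 2148419\right) = 1023779 - \left(-2148419 + 36 i \sqrt{10}\right) = 1023779 + \left(2148419 - 36 i \sqrt{10}\right) = 3172198 - 36 i \sqrt{10}$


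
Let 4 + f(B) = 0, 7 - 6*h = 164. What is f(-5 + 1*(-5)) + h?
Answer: -181/6 ≈ -30.167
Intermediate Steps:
h = -157/6 (h = 7/6 - 1/6*164 = 7/6 - 82/3 = -157/6 ≈ -26.167)
f(B) = -4 (f(B) = -4 + 0 = -4)
f(-5 + 1*(-5)) + h = -4 - 157/6 = -181/6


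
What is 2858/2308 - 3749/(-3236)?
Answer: 4475295/1867172 ≈ 2.3968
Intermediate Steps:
2858/2308 - 3749/(-3236) = 2858*(1/2308) - 3749*(-1/3236) = 1429/1154 + 3749/3236 = 4475295/1867172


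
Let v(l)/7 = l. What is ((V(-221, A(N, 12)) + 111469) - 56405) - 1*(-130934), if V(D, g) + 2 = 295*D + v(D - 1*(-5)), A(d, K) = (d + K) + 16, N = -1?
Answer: 119289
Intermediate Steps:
v(l) = 7*l
A(d, K) = 16 + K + d (A(d, K) = (K + d) + 16 = 16 + K + d)
V(D, g) = 33 + 302*D (V(D, g) = -2 + (295*D + 7*(D - 1*(-5))) = -2 + (295*D + 7*(D + 5)) = -2 + (295*D + 7*(5 + D)) = -2 + (295*D + (35 + 7*D)) = -2 + (35 + 302*D) = 33 + 302*D)
((V(-221, A(N, 12)) + 111469) - 56405) - 1*(-130934) = (((33 + 302*(-221)) + 111469) - 56405) - 1*(-130934) = (((33 - 66742) + 111469) - 56405) + 130934 = ((-66709 + 111469) - 56405) + 130934 = (44760 - 56405) + 130934 = -11645 + 130934 = 119289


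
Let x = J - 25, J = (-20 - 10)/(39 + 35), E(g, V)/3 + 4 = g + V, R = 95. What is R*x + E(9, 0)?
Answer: -88745/37 ≈ -2398.5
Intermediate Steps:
E(g, V) = -12 + 3*V + 3*g (E(g, V) = -12 + 3*(g + V) = -12 + 3*(V + g) = -12 + (3*V + 3*g) = -12 + 3*V + 3*g)
J = -15/37 (J = -30/74 = -30*1/74 = -15/37 ≈ -0.40541)
x = -940/37 (x = -15/37 - 25 = -940/37 ≈ -25.405)
R*x + E(9, 0) = 95*(-940/37) + (-12 + 3*0 + 3*9) = -89300/37 + (-12 + 0 + 27) = -89300/37 + 15 = -88745/37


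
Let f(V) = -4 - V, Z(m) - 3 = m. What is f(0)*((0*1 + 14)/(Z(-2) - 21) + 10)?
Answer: -186/5 ≈ -37.200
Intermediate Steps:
Z(m) = 3 + m
f(0)*((0*1 + 14)/(Z(-2) - 21) + 10) = (-4 - 1*0)*((0*1 + 14)/((3 - 2) - 21) + 10) = (-4 + 0)*((0 + 14)/(1 - 21) + 10) = -4*(14/(-20) + 10) = -4*(14*(-1/20) + 10) = -4*(-7/10 + 10) = -4*93/10 = -186/5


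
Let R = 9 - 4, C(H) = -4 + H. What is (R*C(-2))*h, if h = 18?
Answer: -540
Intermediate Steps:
R = 5
(R*C(-2))*h = (5*(-4 - 2))*18 = (5*(-6))*18 = -30*18 = -540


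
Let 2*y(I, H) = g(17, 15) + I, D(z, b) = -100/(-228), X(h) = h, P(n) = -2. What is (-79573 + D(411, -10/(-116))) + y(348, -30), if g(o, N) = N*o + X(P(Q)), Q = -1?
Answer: -9037015/114 ≈ -79272.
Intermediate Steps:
g(o, N) = -2 + N*o (g(o, N) = N*o - 2 = -2 + N*o)
D(z, b) = 25/57 (D(z, b) = -100*(-1/228) = 25/57)
y(I, H) = 253/2 + I/2 (y(I, H) = ((-2 + 15*17) + I)/2 = ((-2 + 255) + I)/2 = (253 + I)/2 = 253/2 + I/2)
(-79573 + D(411, -10/(-116))) + y(348, -30) = (-79573 + 25/57) + (253/2 + (½)*348) = -4535636/57 + (253/2 + 174) = -4535636/57 + 601/2 = -9037015/114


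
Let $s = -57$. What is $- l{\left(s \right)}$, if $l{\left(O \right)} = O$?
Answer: $57$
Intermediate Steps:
$- l{\left(s \right)} = \left(-1\right) \left(-57\right) = 57$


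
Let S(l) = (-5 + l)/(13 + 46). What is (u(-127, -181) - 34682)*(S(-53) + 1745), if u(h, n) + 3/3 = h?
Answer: -60709230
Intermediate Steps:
u(h, n) = -1 + h
S(l) = -5/59 + l/59 (S(l) = (-5 + l)/59 = (-5 + l)*(1/59) = -5/59 + l/59)
(u(-127, -181) - 34682)*(S(-53) + 1745) = ((-1 - 127) - 34682)*((-5/59 + (1/59)*(-53)) + 1745) = (-128 - 34682)*((-5/59 - 53/59) + 1745) = -34810*(-58/59 + 1745) = -34810*102897/59 = -60709230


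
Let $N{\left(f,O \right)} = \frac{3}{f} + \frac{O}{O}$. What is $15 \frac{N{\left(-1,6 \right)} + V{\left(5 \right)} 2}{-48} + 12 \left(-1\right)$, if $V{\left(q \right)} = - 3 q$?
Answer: $-2$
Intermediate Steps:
$N{\left(f,O \right)} = 1 + \frac{3}{f}$ ($N{\left(f,O \right)} = \frac{3}{f} + 1 = 1 + \frac{3}{f}$)
$15 \frac{N{\left(-1,6 \right)} + V{\left(5 \right)} 2}{-48} + 12 \left(-1\right) = 15 \frac{\frac{3 - 1}{-1} + \left(-3\right) 5 \cdot 2}{-48} + 12 \left(-1\right) = 15 \left(\left(-1\right) 2 - 30\right) \left(- \frac{1}{48}\right) - 12 = 15 \left(-2 - 30\right) \left(- \frac{1}{48}\right) - 12 = 15 \left(\left(-32\right) \left(- \frac{1}{48}\right)\right) - 12 = 15 \cdot \frac{2}{3} - 12 = 10 - 12 = -2$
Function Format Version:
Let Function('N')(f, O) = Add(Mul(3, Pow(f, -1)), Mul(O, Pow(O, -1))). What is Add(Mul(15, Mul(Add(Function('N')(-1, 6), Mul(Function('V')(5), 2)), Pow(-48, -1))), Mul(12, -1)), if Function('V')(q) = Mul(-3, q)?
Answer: -2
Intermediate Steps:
Function('N')(f, O) = Add(1, Mul(3, Pow(f, -1))) (Function('N')(f, O) = Add(Mul(3, Pow(f, -1)), 1) = Add(1, Mul(3, Pow(f, -1))))
Add(Mul(15, Mul(Add(Function('N')(-1, 6), Mul(Function('V')(5), 2)), Pow(-48, -1))), Mul(12, -1)) = Add(Mul(15, Mul(Add(Mul(Pow(-1, -1), Add(3, -1)), Mul(Mul(-3, 5), 2)), Pow(-48, -1))), Mul(12, -1)) = Add(Mul(15, Mul(Add(Mul(-1, 2), Mul(-15, 2)), Rational(-1, 48))), -12) = Add(Mul(15, Mul(Add(-2, -30), Rational(-1, 48))), -12) = Add(Mul(15, Mul(-32, Rational(-1, 48))), -12) = Add(Mul(15, Rational(2, 3)), -12) = Add(10, -12) = -2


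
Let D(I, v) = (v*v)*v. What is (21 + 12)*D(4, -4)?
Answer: -2112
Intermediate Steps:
D(I, v) = v**3 (D(I, v) = v**2*v = v**3)
(21 + 12)*D(4, -4) = (21 + 12)*(-4)**3 = 33*(-64) = -2112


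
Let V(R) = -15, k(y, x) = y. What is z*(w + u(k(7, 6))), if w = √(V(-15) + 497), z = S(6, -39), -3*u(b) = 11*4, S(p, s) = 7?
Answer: -308/3 + 7*√482 ≈ 51.015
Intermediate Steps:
u(b) = -44/3 (u(b) = -11*4/3 = -⅓*44 = -44/3)
z = 7
w = √482 (w = √(-15 + 497) = √482 ≈ 21.954)
z*(w + u(k(7, 6))) = 7*(√482 - 44/3) = 7*(-44/3 + √482) = -308/3 + 7*√482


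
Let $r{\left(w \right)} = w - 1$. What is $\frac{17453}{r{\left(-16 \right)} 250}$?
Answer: $- \frac{17453}{4250} \approx -4.1066$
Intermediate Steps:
$r{\left(w \right)} = -1 + w$
$\frac{17453}{r{\left(-16 \right)} 250} = \frac{17453}{\left(-1 - 16\right) 250} = \frac{17453}{\left(-17\right) 250} = \frac{17453}{-4250} = 17453 \left(- \frac{1}{4250}\right) = - \frac{17453}{4250}$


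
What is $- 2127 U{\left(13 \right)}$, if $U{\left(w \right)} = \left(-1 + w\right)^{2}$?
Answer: $-306288$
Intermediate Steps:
$- 2127 U{\left(13 \right)} = - 2127 \left(-1 + 13\right)^{2} = - 2127 \cdot 12^{2} = \left(-2127\right) 144 = -306288$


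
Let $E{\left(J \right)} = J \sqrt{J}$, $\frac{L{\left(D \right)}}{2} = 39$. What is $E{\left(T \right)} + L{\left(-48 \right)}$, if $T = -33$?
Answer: $78 - 33 i \sqrt{33} \approx 78.0 - 189.57 i$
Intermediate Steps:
$L{\left(D \right)} = 78$ ($L{\left(D \right)} = 2 \cdot 39 = 78$)
$E{\left(J \right)} = J^{\frac{3}{2}}$
$E{\left(T \right)} + L{\left(-48 \right)} = \left(-33\right)^{\frac{3}{2}} + 78 = - 33 i \sqrt{33} + 78 = 78 - 33 i \sqrt{33}$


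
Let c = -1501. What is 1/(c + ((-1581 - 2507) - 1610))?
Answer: -1/7199 ≈ -0.00013891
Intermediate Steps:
1/(c + ((-1581 - 2507) - 1610)) = 1/(-1501 + ((-1581 - 2507) - 1610)) = 1/(-1501 + (-4088 - 1610)) = 1/(-1501 - 5698) = 1/(-7199) = -1/7199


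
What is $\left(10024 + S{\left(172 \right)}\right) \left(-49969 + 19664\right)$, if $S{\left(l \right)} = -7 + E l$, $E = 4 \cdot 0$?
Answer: $-303565185$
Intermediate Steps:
$E = 0$
$S{\left(l \right)} = -7$ ($S{\left(l \right)} = -7 + 0 l = -7 + 0 = -7$)
$\left(10024 + S{\left(172 \right)}\right) \left(-49969 + 19664\right) = \left(10024 - 7\right) \left(-49969 + 19664\right) = 10017 \left(-30305\right) = -303565185$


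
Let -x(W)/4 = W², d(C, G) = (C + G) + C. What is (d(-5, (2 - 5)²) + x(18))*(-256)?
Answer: 332032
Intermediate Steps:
d(C, G) = G + 2*C
x(W) = -4*W²
(d(-5, (2 - 5)²) + x(18))*(-256) = (((2 - 5)² + 2*(-5)) - 4*18²)*(-256) = (((-3)² - 10) - 4*324)*(-256) = ((9 - 10) - 1296)*(-256) = (-1 - 1296)*(-256) = -1297*(-256) = 332032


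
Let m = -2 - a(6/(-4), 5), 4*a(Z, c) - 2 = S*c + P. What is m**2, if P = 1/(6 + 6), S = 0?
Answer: 14641/2304 ≈ 6.3546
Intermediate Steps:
P = 1/12 ≈ 0.083333
a(Z, c) = 25/48 (a(Z, c) = 1/2 + (0*c + 1/12)/4 = 1/2 + (0 + 1/12)/4 = 1/2 + (1/4)*(1/12) = 1/2 + 1/48 = 25/48)
m = -121/48 (m = -2 - 1*25/48 = -2 - 25/48 = -121/48 ≈ -2.5208)
m**2 = (-121/48)**2 = 14641/2304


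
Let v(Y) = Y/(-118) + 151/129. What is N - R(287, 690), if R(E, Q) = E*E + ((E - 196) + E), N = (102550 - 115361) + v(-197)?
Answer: -1454540645/15222 ≈ -95555.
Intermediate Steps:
v(Y) = 151/129 - Y/118 (v(Y) = Y*(-1/118) + 151*(1/129) = -Y/118 + 151/129 = 151/129 - Y/118)
N = -194965811/15222 (N = (102550 - 115361) + (151/129 - 1/118*(-197)) = -12811 + (151/129 + 197/118) = -12811 + 43231/15222 = -194965811/15222 ≈ -12808.)
R(E, Q) = -196 + E² + 2*E (R(E, Q) = E² + ((-196 + E) + E) = E² + (-196 + 2*E) = -196 + E² + 2*E)
N - R(287, 690) = -194965811/15222 - (-196 + 287² + 2*287) = -194965811/15222 - (-196 + 82369 + 574) = -194965811/15222 - 1*82747 = -194965811/15222 - 82747 = -1454540645/15222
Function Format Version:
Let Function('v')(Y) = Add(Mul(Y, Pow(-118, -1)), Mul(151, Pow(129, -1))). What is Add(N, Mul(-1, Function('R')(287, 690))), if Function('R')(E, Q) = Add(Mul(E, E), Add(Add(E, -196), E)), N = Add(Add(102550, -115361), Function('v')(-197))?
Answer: Rational(-1454540645, 15222) ≈ -95555.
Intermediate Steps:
Function('v')(Y) = Add(Rational(151, 129), Mul(Rational(-1, 118), Y)) (Function('v')(Y) = Add(Mul(Y, Rational(-1, 118)), Mul(151, Rational(1, 129))) = Add(Mul(Rational(-1, 118), Y), Rational(151, 129)) = Add(Rational(151, 129), Mul(Rational(-1, 118), Y)))
N = Rational(-194965811, 15222) (N = Add(Add(102550, -115361), Add(Rational(151, 129), Mul(Rational(-1, 118), -197))) = Add(-12811, Add(Rational(151, 129), Rational(197, 118))) = Add(-12811, Rational(43231, 15222)) = Rational(-194965811, 15222) ≈ -12808.)
Function('R')(E, Q) = Add(-196, Pow(E, 2), Mul(2, E)) (Function('R')(E, Q) = Add(Pow(E, 2), Add(Add(-196, E), E)) = Add(Pow(E, 2), Add(-196, Mul(2, E))) = Add(-196, Pow(E, 2), Mul(2, E)))
Add(N, Mul(-1, Function('R')(287, 690))) = Add(Rational(-194965811, 15222), Mul(-1, Add(-196, Pow(287, 2), Mul(2, 287)))) = Add(Rational(-194965811, 15222), Mul(-1, Add(-196, 82369, 574))) = Add(Rational(-194965811, 15222), Mul(-1, 82747)) = Add(Rational(-194965811, 15222), -82747) = Rational(-1454540645, 15222)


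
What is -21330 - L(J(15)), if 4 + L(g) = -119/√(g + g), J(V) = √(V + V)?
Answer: -21326 + 119*2^(¼)*15^(¾)/30 ≈ -21290.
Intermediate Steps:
J(V) = √2*√V (J(V) = √(2*V) = √2*√V)
L(g) = -4 - 119*√2/(2*√g) (L(g) = -4 - 119/√(g + g) = -4 - 119*√2/(2*√g))
-21330 - L(J(15)) = -21330 - (-4 - 119*√2/(2*√(√2*√15))) = -21330 - (-4 - 119*√2/(2*√(√30))) = -21330 - (-4 - 119*√2*30^(¾)/30/2) = -21330 - (-4 - 119*2^(¼)*15^(¾)/30) = -21330 + (4 + 119*2^(¼)*15^(¾)/30) = -21326 + 119*2^(¼)*15^(¾)/30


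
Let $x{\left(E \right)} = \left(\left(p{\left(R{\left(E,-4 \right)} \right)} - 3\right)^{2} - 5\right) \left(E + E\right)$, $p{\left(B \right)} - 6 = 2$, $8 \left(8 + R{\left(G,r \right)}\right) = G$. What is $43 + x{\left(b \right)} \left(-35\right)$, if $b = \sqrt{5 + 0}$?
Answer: $43 - 1400 \sqrt{5} \approx -3087.5$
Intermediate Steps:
$R{\left(G,r \right)} = -8 + \frac{G}{8}$
$b = \sqrt{5} \approx 2.2361$
$p{\left(B \right)} = 8$ ($p{\left(B \right)} = 6 + 2 = 8$)
$x{\left(E \right)} = 40 E$ ($x{\left(E \right)} = \left(\left(8 - 3\right)^{2} - 5\right) \left(E + E\right) = \left(5^{2} - 5\right) 2 E = \left(25 - 5\right) 2 E = 20 \cdot 2 E = 40 E$)
$43 + x{\left(b \right)} \left(-35\right) = 43 + 40 \sqrt{5} \left(-35\right) = 43 - 1400 \sqrt{5}$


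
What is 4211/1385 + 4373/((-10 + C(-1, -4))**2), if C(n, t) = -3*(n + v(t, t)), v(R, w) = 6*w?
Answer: 4769616/1170325 ≈ 4.0755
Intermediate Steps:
C(n, t) = -18*t - 3*n (C(n, t) = -3*(n + 6*t) = -18*t - 3*n)
4211/1385 + 4373/((-10 + C(-1, -4))**2) = 4211/1385 + 4373/((-10 + (-18*(-4) - 3*(-1)))**2) = 4211*(1/1385) + 4373/((-10 + (72 + 3))**2) = 4211/1385 + 4373/((-10 + 75)**2) = 4211/1385 + 4373/(65**2) = 4211/1385 + 4373/4225 = 4769616/1170325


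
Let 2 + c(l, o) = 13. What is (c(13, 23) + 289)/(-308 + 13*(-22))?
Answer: -50/99 ≈ -0.50505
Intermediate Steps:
c(l, o) = 11 (c(l, o) = -2 + 13 = 11)
(c(13, 23) + 289)/(-308 + 13*(-22)) = (11 + 289)/(-308 + 13*(-22)) = 300/(-308 - 286) = 300/(-594) = -1/594*300 = -50/99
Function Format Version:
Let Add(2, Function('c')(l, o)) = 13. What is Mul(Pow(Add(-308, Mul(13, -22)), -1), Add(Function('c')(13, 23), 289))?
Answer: Rational(-50, 99) ≈ -0.50505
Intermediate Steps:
Function('c')(l, o) = 11 (Function('c')(l, o) = Add(-2, 13) = 11)
Mul(Pow(Add(-308, Mul(13, -22)), -1), Add(Function('c')(13, 23), 289)) = Mul(Pow(Add(-308, Mul(13, -22)), -1), Add(11, 289)) = Mul(Pow(Add(-308, -286), -1), 300) = Mul(Pow(-594, -1), 300) = Mul(Rational(-1, 594), 300) = Rational(-50, 99)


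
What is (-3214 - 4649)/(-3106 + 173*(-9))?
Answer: 7863/4663 ≈ 1.6863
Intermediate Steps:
(-3214 - 4649)/(-3106 + 173*(-9)) = -7863/(-3106 - 1557) = -7863/(-4663) = -7863*(-1/4663) = 7863/4663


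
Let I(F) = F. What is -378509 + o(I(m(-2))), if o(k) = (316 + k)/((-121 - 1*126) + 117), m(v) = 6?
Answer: -24603246/65 ≈ -3.7851e+5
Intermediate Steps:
o(k) = -158/65 - k/130 (o(k) = (316 + k)/((-121 - 126) + 117) = (316 + k)/(-247 + 117) = (316 + k)/(-130) = (316 + k)*(-1/130) = -158/65 - k/130)
-378509 + o(I(m(-2))) = -378509 + (-158/65 - 1/130*6) = -378509 + (-158/65 - 3/65) = -378509 - 161/65 = -24603246/65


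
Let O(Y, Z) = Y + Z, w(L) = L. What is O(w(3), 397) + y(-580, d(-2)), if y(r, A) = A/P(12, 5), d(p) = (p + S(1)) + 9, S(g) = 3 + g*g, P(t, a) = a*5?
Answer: 10011/25 ≈ 400.44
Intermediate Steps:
P(t, a) = 5*a
S(g) = 3 + g**2
d(p) = 13 + p (d(p) = (p + (3 + 1**2)) + 9 = (p + (3 + 1)) + 9 = (p + 4) + 9 = (4 + p) + 9 = 13 + p)
y(r, A) = A/25 (y(r, A) = A/((5*5)) = A/25)
O(w(3), 397) + y(-580, d(-2)) = (3 + 397) + (13 - 2)/25 = 400 + (1/25)*11 = 400 + 11/25 = 10011/25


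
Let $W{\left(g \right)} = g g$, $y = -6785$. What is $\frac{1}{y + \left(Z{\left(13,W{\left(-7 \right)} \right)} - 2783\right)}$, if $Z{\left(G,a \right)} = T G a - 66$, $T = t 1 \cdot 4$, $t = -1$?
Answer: $- \frac{1}{12182} \approx -8.2088 \cdot 10^{-5}$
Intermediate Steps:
$T = -4$ ($T = - 1 \cdot 4 = \left(-1\right) 4 = -4$)
$W{\left(g \right)} = g^{2}$
$Z{\left(G,a \right)} = -66 - 4 G a$ ($Z{\left(G,a \right)} = - 4 G a - 66 = -66 - 4 G a$)
$\frac{1}{y + \left(Z{\left(13,W{\left(-7 \right)} \right)} - 2783\right)} = \frac{1}{-6785 - \left(2849 + 2548\right)} = \frac{1}{-6785 - 5397} = \frac{1}{-12182} = - \frac{1}{12182}$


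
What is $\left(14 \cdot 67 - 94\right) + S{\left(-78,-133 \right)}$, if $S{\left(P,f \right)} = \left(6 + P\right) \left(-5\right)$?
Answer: $1204$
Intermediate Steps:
$S{\left(P,f \right)} = -30 - 5 P$
$\left(14 \cdot 67 - 94\right) + S{\left(-78,-133 \right)} = \left(14 \cdot 67 - 94\right) - -360 = \left(938 - 94\right) + \left(-30 + 390\right) = 844 + 360 = 1204$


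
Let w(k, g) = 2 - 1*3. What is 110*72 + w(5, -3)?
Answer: 7919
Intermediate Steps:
w(k, g) = -1 (w(k, g) = 2 - 3 = -1)
110*72 + w(5, -3) = 110*72 - 1 = 7920 - 1 = 7919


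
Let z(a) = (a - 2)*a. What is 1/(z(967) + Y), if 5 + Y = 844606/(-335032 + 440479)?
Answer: 105447/98398712656 ≈ 1.0716e-6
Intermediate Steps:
Y = 317371/105447 (Y = -5 + 844606/(-335032 + 440479) = -5 + 844606/105447 = 317371/105447 ≈ 3.0098)
z(a) = a*(-2 + a) (z(a) = (-2 + a)*a = a*(-2 + a))
1/(z(967) + Y) = 1/(967*(-2 + 967) + 317371/105447) = 1/(967*965 + 317371/105447) = 1/(933155 + 317371/105447) = 1/(98398712656/105447) = 105447/98398712656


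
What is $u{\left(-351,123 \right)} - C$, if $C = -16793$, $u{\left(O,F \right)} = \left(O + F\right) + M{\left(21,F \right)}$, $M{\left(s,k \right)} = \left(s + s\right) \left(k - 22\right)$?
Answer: $20807$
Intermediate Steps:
$M{\left(s,k \right)} = 2 s \left(-22 + k\right)$
$u{\left(O,F \right)} = -924 + O + 43 F$ ($u{\left(O,F \right)} = \left(O + F\right) + 2 \cdot 21 \left(-22 + F\right) = \left(F + O\right) + \left(-924 + 42 F\right) = -924 + O + 43 F$)
$u{\left(-351,123 \right)} - C = \left(-924 - 351 + 43 \cdot 123\right) - -16793 = \left(-924 - 351 + 5289\right) + 16793 = 4014 + 16793 = 20807$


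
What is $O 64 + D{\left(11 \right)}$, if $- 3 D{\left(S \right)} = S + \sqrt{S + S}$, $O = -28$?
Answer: $- \frac{5387}{3} - \frac{\sqrt{22}}{3} \approx -1797.2$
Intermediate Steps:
$D{\left(S \right)} = - \frac{S}{3} - \frac{\sqrt{2} \sqrt{S}}{3}$ ($D{\left(S \right)} = - \frac{S + \sqrt{S + S}}{3} = - \frac{S + \sqrt{2 S}}{3} = - \frac{S + \sqrt{2} \sqrt{S}}{3} = - \frac{S}{3} - \frac{\sqrt{2} \sqrt{S}}{3}$)
$O 64 + D{\left(11 \right)} = \left(-28\right) 64 - \left(\frac{11}{3} + \frac{\sqrt{2} \sqrt{11}}{3}\right) = -1792 - \left(\frac{11}{3} + \frac{\sqrt{22}}{3}\right) = - \frac{5387}{3} - \frac{\sqrt{22}}{3}$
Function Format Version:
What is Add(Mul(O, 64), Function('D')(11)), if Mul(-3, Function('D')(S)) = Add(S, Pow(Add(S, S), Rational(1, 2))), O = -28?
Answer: Add(Rational(-5387, 3), Mul(Rational(-1, 3), Pow(22, Rational(1, 2)))) ≈ -1797.2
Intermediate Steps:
Function('D')(S) = Add(Mul(Rational(-1, 3), S), Mul(Rational(-1, 3), Pow(2, Rational(1, 2)), Pow(S, Rational(1, 2)))) (Function('D')(S) = Mul(Rational(-1, 3), Add(S, Pow(Add(S, S), Rational(1, 2)))) = Mul(Rational(-1, 3), Add(S, Pow(Mul(2, S), Rational(1, 2)))) = Mul(Rational(-1, 3), Add(S, Mul(Pow(2, Rational(1, 2)), Pow(S, Rational(1, 2))))) = Add(Mul(Rational(-1, 3), S), Mul(Rational(-1, 3), Pow(2, Rational(1, 2)), Pow(S, Rational(1, 2)))))
Add(Mul(O, 64), Function('D')(11)) = Add(Mul(-28, 64), Add(Mul(Rational(-1, 3), 11), Mul(Rational(-1, 3), Pow(2, Rational(1, 2)), Pow(11, Rational(1, 2))))) = Add(-1792, Add(Rational(-11, 3), Mul(Rational(-1, 3), Pow(22, Rational(1, 2))))) = Add(Rational(-5387, 3), Mul(Rational(-1, 3), Pow(22, Rational(1, 2))))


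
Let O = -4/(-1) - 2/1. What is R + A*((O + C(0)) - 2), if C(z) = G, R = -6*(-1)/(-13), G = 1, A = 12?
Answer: 150/13 ≈ 11.538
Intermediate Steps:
O = 2 (O = -4*(-1) - 2*1 = 4 - 2 = 2)
R = -6/13 (R = 6*(-1/13) = -6/13 ≈ -0.46154)
C(z) = 1
R + A*((O + C(0)) - 2) = -6/13 + 12*((2 + 1) - 2) = -6/13 + 12*(3 - 2) = -6/13 + 12*1 = -6/13 + 12 = 150/13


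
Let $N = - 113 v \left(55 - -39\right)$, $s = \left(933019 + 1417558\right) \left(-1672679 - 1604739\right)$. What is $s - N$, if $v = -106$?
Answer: $-7703824496118$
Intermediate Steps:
$s = -7703823370186$ ($s = 2350577 \left(-3277418\right) = -7703823370186$)
$N = 1125932$ ($N = \left(-113\right) \left(-106\right) \left(55 - -39\right) = 11978 \left(55 + 39\right) = 11978 \cdot 94 = 1125932$)
$s - N = -7703823370186 - 1125932 = -7703824496118$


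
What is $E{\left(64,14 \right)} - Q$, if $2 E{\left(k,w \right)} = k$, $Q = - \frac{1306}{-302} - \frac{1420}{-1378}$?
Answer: $\frac{2772121}{104039} \approx 26.645$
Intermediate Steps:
$Q = \frac{557127}{104039}$ ($Q = \left(-1306\right) \left(- \frac{1}{302}\right) - - \frac{710}{689} = \frac{653}{151} + \frac{710}{689} = \frac{557127}{104039} \approx 5.355$)
$E{\left(k,w \right)} = \frac{k}{2}$
$E{\left(64,14 \right)} - Q = \frac{1}{2} \cdot 64 - \frac{557127}{104039} = 32 - \frac{557127}{104039} = \frac{2772121}{104039}$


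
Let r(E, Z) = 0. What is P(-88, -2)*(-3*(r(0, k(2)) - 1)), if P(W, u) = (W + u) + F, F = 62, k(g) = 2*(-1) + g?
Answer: -84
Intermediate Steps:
k(g) = -2 + g
P(W, u) = 62 + W + u (P(W, u) = (W + u) + 62 = 62 + W + u)
P(-88, -2)*(-3*(r(0, k(2)) - 1)) = (62 - 88 - 2)*(-3*(0 - 1)) = -(-84)*(-1) = -28*3 = -84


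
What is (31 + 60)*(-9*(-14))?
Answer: 11466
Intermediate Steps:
(31 + 60)*(-9*(-14)) = 91*126 = 11466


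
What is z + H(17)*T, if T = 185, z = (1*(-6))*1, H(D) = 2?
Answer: 364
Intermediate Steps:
z = -6 (z = -6*1 = -6)
z + H(17)*T = -6 + 2*185 = -6 + 370 = 364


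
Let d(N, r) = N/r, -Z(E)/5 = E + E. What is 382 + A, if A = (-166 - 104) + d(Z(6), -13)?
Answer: 1516/13 ≈ 116.62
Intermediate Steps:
Z(E) = -10*E (Z(E) = -5*(E + E) = -10*E)
A = -3450/13 (A = (-166 - 104) - 10*6/(-13) = -270 - 60*(-1/13) = -270 + 60/13 = -3450/13 ≈ -265.38)
382 + A = 382 - 3450/13 = 1516/13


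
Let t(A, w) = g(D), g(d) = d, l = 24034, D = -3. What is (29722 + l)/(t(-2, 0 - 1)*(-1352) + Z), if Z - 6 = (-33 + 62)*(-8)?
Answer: 26878/1915 ≈ 14.036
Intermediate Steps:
Z = -226 (Z = 6 + (-33 + 62)*(-8) = 6 + 29*(-8) = 6 - 232 = -226)
t(A, w) = -3
(29722 + l)/(t(-2, 0 - 1)*(-1352) + Z) = (29722 + 24034)/(-3*(-1352) - 226) = 53756/(4056 - 226) = 53756/3830 = 53756*(1/3830) = 26878/1915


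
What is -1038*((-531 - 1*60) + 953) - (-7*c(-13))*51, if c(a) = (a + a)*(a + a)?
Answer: -134424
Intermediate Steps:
c(a) = 4*a² (c(a) = (2*a)*(2*a) = 4*a²)
-1038*((-531 - 1*60) + 953) - (-7*c(-13))*51 = -1038*((-531 - 1*60) + 953) - (-28*(-13)²)*51 = -1038*((-531 - 60) + 953) - (-28*169)*51 = -1038*(-591 + 953) - (-7*676)*51 = -1038*362 - (-4732)*51 = -375756 - 1*(-241332) = -375756 + 241332 = -134424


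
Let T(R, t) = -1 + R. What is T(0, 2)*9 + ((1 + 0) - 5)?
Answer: -13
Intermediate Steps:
T(0, 2)*9 + ((1 + 0) - 5) = (-1 + 0)*9 + ((1 + 0) - 5) = -1*9 + (1 - 5) = -9 - 4 = -13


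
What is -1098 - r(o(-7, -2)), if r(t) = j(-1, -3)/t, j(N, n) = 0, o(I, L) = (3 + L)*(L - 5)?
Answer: -1098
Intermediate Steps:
o(I, L) = (-5 + L)*(3 + L) (o(I, L) = (3 + L)*(-5 + L) = (-5 + L)*(3 + L))
r(t) = 0 (r(t) = 0/t = 0)
-1098 - r(o(-7, -2)) = -1098 - 1*0 = -1098 + 0 = -1098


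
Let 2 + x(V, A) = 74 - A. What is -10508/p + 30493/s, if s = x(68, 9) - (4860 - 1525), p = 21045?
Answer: -676107361/68859240 ≈ -9.8187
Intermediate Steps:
x(V, A) = 72 - A (x(V, A) = -2 + (74 - A) = 72 - A)
s = -3272 (s = (72 - 1*9) - (4860 - 1525) = (72 - 9) - 1*3335 = 63 - 3335 = -3272)
-10508/p + 30493/s = -10508/21045 + 30493/(-3272) = -10508*1/21045 + 30493*(-1/3272) = -10508/21045 - 30493/3272 = -676107361/68859240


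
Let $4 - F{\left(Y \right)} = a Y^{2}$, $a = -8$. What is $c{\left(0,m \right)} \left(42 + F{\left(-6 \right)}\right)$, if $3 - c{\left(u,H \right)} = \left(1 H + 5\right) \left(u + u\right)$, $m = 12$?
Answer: $1002$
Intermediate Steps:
$c{\left(u,H \right)} = 3 - 2 u \left(5 + H\right)$ ($c{\left(u,H \right)} = 3 - \left(1 H + 5\right) \left(u + u\right) = 3 - \left(H + 5\right) 2 u = 3 - \left(5 + H\right) 2 u = 3 - 2 u \left(5 + H\right)$)
$F{\left(Y \right)} = 4 + 8 Y^{2}$ ($F{\left(Y \right)} = 4 - - 8 Y^{2} = 4 + 8 Y^{2}$)
$c{\left(0,m \right)} \left(42 + F{\left(-6 \right)}\right) = \left(3 - 0 - 24 \cdot 0\right) \left(42 + \left(4 + 8 \left(-6\right)^{2}\right)\right) = \left(3 + 0 + 0\right) \left(42 + \left(4 + 8 \cdot 36\right)\right) = 3 \left(42 + \left(4 + 288\right)\right) = 3 \left(42 + 292\right) = 3 \cdot 334 = 1002$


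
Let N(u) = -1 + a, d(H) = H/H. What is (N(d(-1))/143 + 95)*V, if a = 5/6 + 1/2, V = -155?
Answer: -6317180/429 ≈ -14725.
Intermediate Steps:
a = 4/3 (a = 5*(⅙) + 1*(½) = ⅚ + ½ = 4/3 ≈ 1.3333)
d(H) = 1
N(u) = ⅓ (N(u) = -1 + 4/3 = ⅓)
(N(d(-1))/143 + 95)*V = ((⅓)/143 + 95)*(-155) = ((⅓)*(1/143) + 95)*(-155) = (1/429 + 95)*(-155) = (40756/429)*(-155) = -6317180/429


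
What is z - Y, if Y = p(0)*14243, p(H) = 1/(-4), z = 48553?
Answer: 208455/4 ≈ 52114.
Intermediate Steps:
p(H) = -¼
Y = -14243/4 (Y = -¼*14243 = -14243/4 ≈ -3560.8)
z - Y = 48553 - 1*(-14243/4) = 48553 + 14243/4 = 208455/4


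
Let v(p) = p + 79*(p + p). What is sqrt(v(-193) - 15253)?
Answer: 2*I*sqrt(11485) ≈ 214.34*I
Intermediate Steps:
v(p) = 159*p (v(p) = p + 79*(2*p) = p + 158*p = 159*p)
sqrt(v(-193) - 15253) = sqrt(159*(-193) - 15253) = sqrt(-30687 - 15253) = sqrt(-45940) = 2*I*sqrt(11485)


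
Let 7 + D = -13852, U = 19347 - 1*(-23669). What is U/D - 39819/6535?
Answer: -832961081/90568565 ≈ -9.1970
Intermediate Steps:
U = 43016 (U = 19347 + 23669 = 43016)
D = -13859 (D = -7 - 13852 = -13859)
U/D - 39819/6535 = 43016/(-13859) - 39819/6535 = 43016*(-1/13859) - 39819*1/6535 = -43016/13859 - 39819/6535 = -832961081/90568565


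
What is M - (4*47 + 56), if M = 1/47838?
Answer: -11672471/47838 ≈ -244.00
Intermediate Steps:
M = 1/47838 ≈ 2.0904e-5
M - (4*47 + 56) = 1/47838 - (4*47 + 56) = 1/47838 - (188 + 56) = 1/47838 - 1*244 = 1/47838 - 244 = -11672471/47838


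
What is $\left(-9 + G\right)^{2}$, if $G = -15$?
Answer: $576$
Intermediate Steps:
$\left(-9 + G\right)^{2} = \left(-9 - 15\right)^{2} = \left(-24\right)^{2} = 576$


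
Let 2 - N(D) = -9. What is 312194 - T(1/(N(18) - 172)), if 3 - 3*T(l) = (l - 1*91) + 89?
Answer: 150788896/483 ≈ 3.1219e+5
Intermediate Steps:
N(D) = 11 (N(D) = 2 - 1*(-9) = 2 + 9 = 11)
T(l) = 5/3 - l/3 (T(l) = 1 - ((l - 1*91) + 89)/3 = 1 - ((l - 91) + 89)/3 = 1 - ((-91 + l) + 89)/3 = 1 - (-2 + l)/3 = 1 + (⅔ - l/3) = 5/3 - l/3)
312194 - T(1/(N(18) - 172)) = 312194 - (5/3 - 1/(3*(11 - 172))) = 312194 - (5/3 - ⅓/(-161)) = 312194 - (5/3 - ⅓*(-1/161)) = 312194 - (5/3 + 1/483) = 312194 - 1*806/483 = 312194 - 806/483 = 150788896/483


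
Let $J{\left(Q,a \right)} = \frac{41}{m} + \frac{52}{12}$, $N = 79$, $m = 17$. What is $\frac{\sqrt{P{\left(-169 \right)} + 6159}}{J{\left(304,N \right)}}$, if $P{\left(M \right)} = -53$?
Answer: $\frac{51 \sqrt{6106}}{344} \approx 11.585$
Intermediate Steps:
$J{\left(Q,a \right)} = \frac{344}{51}$ ($J{\left(Q,a \right)} = \frac{41}{17} + \frac{52}{12} = 41 \cdot \frac{1}{17} + 52 \cdot \frac{1}{12} = \frac{41}{17} + \frac{13}{3} = \frac{344}{51}$)
$\frac{\sqrt{P{\left(-169 \right)} + 6159}}{J{\left(304,N \right)}} = \frac{\sqrt{-53 + 6159}}{\frac{344}{51}} = \sqrt{6106} \cdot \frac{51}{344} = \frac{51 \sqrt{6106}}{344}$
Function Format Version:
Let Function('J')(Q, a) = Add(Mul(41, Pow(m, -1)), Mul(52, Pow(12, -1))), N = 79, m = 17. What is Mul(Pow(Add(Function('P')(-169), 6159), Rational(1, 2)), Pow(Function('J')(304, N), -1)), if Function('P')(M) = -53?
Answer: Mul(Rational(51, 344), Pow(6106, Rational(1, 2))) ≈ 11.585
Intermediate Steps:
Function('J')(Q, a) = Rational(344, 51) (Function('J')(Q, a) = Add(Mul(41, Pow(17, -1)), Mul(52, Pow(12, -1))) = Add(Mul(41, Rational(1, 17)), Mul(52, Rational(1, 12))) = Add(Rational(41, 17), Rational(13, 3)) = Rational(344, 51))
Mul(Pow(Add(Function('P')(-169), 6159), Rational(1, 2)), Pow(Function('J')(304, N), -1)) = Mul(Pow(Add(-53, 6159), Rational(1, 2)), Pow(Rational(344, 51), -1)) = Mul(Pow(6106, Rational(1, 2)), Rational(51, 344)) = Mul(Rational(51, 344), Pow(6106, Rational(1, 2)))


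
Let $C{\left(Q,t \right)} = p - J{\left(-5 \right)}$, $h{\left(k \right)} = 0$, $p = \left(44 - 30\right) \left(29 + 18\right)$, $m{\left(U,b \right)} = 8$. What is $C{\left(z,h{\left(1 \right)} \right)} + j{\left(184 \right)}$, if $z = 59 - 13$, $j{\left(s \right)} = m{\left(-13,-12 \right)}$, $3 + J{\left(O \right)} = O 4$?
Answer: $689$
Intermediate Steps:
$J{\left(O \right)} = -3 + 4 O$ ($J{\left(O \right)} = -3 + O 4 = -3 + 4 O$)
$p = 658$ ($p = 14 \cdot 47 = 658$)
$j{\left(s \right)} = 8$
$z = 46$
$C{\left(Q,t \right)} = 681$ ($C{\left(Q,t \right)} = 658 - \left(-3 + 4 \left(-5\right)\right) = 658 - \left(-3 - 20\right) = 658 - -23 = 658 + 23 = 681$)
$C{\left(z,h{\left(1 \right)} \right)} + j{\left(184 \right)} = 681 + 8 = 689$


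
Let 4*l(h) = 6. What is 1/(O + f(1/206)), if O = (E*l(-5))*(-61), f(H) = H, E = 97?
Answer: -103/914176 ≈ -0.00011267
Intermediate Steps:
l(h) = 3/2 (l(h) = (¼)*6 = 3/2)
O = -17751/2 (O = (97*(3/2))*(-61) = (291/2)*(-61) = -17751/2 ≈ -8875.5)
1/(O + f(1/206)) = 1/(-17751/2 + 1/206) = 1/(-914176/103) = -103/914176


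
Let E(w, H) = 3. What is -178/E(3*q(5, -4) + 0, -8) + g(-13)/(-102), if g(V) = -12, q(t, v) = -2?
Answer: -3020/51 ≈ -59.216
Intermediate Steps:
-178/E(3*q(5, -4) + 0, -8) + g(-13)/(-102) = -178/3 - 12/(-102) = -178*⅓ - 12*(-1/102) = -178/3 + 2/17 = -3020/51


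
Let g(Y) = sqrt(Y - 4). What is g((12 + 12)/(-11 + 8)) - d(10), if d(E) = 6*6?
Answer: -36 + 2*I*sqrt(3) ≈ -36.0 + 3.4641*I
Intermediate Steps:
g(Y) = sqrt(-4 + Y)
d(E) = 36
g((12 + 12)/(-11 + 8)) - d(10) = sqrt(-4 + (12 + 12)/(-11 + 8)) - 1*36 = sqrt(-4 + 24/(-3)) - 36 = sqrt(-4 + 24*(-1/3)) - 36 = sqrt(-4 - 8) - 36 = sqrt(-12) - 36 = 2*I*sqrt(3) - 36 = -36 + 2*I*sqrt(3)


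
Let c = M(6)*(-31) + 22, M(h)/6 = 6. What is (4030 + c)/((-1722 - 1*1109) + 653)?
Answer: -1468/1089 ≈ -1.3480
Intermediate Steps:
M(h) = 36 (M(h) = 6*6 = 36)
c = -1094 (c = 36*(-31) + 22 = -1116 + 22 = -1094)
(4030 + c)/((-1722 - 1*1109) + 653) = (4030 - 1094)/((-1722 - 1*1109) + 653) = 2936/((-1722 - 1109) + 653) = 2936/(-2831 + 653) = 2936/(-2178) = 2936*(-1/2178) = -1468/1089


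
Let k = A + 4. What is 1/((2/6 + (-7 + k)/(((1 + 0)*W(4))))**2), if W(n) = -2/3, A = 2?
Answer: 36/121 ≈ 0.29752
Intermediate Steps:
W(n) = -2/3 (W(n) = -2*1/3 = -2/3)
k = 6 (k = 2 + 4 = 6)
1/((2/6 + (-7 + k)/(((1 + 0)*W(4))))**2) = 1/((2/6 + (-7 + 6)/(((1 + 0)*(-2/3))))**2) = 1/((2*(1/6) - 1/(1*(-2/3)))**2) = 1/((1/3 - 1/(-2/3))**2) = 1/((1/3 - 1*(-3/2))**2) = 1/((1/3 + 3/2)**2) = 1/((11/6)**2) = 1/(121/36) = 36/121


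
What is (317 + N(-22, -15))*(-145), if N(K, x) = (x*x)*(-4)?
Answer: 84535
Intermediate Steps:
N(K, x) = -4*x² (N(K, x) = x²*(-4) = -4*x²)
(317 + N(-22, -15))*(-145) = (317 - 4*(-15)²)*(-145) = (317 - 4*225)*(-145) = (317 - 900)*(-145) = -583*(-145) = 84535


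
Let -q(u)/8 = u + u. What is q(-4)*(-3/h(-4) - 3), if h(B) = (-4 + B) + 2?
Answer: -160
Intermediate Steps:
h(B) = -2 + B
q(u) = -16*u (q(u) = -8*(u + u) = -16*u)
q(-4)*(-3/h(-4) - 3) = (-16*(-4))*(-3/(-2 - 4) - 3) = 64*(-3/(-6) - 3) = 64*(-3*(-⅙) - 3) = 64*(½ - 3) = 64*(-5/2) = -160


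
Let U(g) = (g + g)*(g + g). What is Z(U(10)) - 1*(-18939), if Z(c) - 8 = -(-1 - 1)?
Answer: 18949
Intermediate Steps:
U(g) = 4*g**2 (U(g) = (2*g)*(2*g) = 4*g**2)
Z(c) = 10 (Z(c) = 8 - (-1 - 1) = 8 - 1*(-2) = 8 + 2 = 10)
Z(U(10)) - 1*(-18939) = 10 - 1*(-18939) = 10 + 18939 = 18949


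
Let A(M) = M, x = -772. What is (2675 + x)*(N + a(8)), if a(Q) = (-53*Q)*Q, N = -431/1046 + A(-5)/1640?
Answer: -1107447909865/171544 ≈ -6.4558e+6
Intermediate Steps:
N = -71207/171544 (N = -431/1046 - 5/1640 = -431*1/1046 - 5*1/1640 = -431/1046 - 1/328 = -71207/171544 ≈ -0.41509)
a(Q) = -53*Q²
(2675 + x)*(N + a(8)) = (2675 - 772)*(-71207/171544 - 53*8²) = 1903*(-71207/171544 - 53*64) = 1903*(-71207/171544 - 3392) = 1903*(-581948455/171544) = -1107447909865/171544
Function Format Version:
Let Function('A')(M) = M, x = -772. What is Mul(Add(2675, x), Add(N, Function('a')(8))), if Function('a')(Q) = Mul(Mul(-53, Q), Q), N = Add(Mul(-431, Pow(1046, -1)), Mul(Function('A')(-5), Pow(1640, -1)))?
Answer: Rational(-1107447909865, 171544) ≈ -6.4558e+6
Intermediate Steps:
N = Rational(-71207, 171544) (N = Add(Mul(-431, Pow(1046, -1)), Mul(-5, Pow(1640, -1))) = Add(Mul(-431, Rational(1, 1046)), Mul(-5, Rational(1, 1640))) = Add(Rational(-431, 1046), Rational(-1, 328)) = Rational(-71207, 171544) ≈ -0.41509)
Function('a')(Q) = Mul(-53, Pow(Q, 2))
Mul(Add(2675, x), Add(N, Function('a')(8))) = Mul(Add(2675, -772), Add(Rational(-71207, 171544), Mul(-53, Pow(8, 2)))) = Mul(1903, Add(Rational(-71207, 171544), Mul(-53, 64))) = Mul(1903, Add(Rational(-71207, 171544), -3392)) = Mul(1903, Rational(-581948455, 171544)) = Rational(-1107447909865, 171544)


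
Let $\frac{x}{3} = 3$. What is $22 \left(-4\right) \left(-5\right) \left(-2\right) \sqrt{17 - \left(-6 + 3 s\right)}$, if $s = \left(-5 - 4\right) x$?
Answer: $- 880 \sqrt{266} \approx -14352.0$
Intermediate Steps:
$x = 9$ ($x = 3 \cdot 3 = 9$)
$s = -81$ ($s = \left(-5 - 4\right) 9 = \left(-9\right) 9 = -81$)
$22 \left(-4\right) \left(-5\right) \left(-2\right) \sqrt{17 - \left(-6 + 3 s\right)} = 22 \left(-4\right) \left(-5\right) \left(-2\right) \sqrt{17 + \left(6 - -243\right)} = 22 \cdot 20 \left(-2\right) \sqrt{17 + \left(6 + 243\right)} = 22 \left(-40\right) \sqrt{17 + 249} = - 880 \sqrt{266}$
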